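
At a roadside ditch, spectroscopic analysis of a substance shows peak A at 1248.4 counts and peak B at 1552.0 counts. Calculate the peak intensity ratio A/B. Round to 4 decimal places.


Spectral peak ratio:
Peak A = 1248.4 counts
Peak B = 1552.0 counts
Ratio = 1248.4 / 1552.0 = 0.8044

0.8044


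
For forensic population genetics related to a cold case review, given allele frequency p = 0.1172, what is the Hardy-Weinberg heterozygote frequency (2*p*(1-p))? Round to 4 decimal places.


Hardy-Weinberg heterozygote frequency:
q = 1 - p = 1 - 0.1172 = 0.8828
2pq = 2 * 0.1172 * 0.8828 = 0.2069

0.2069


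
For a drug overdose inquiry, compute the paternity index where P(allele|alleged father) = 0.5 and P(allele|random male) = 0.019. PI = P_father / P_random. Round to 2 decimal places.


Paternity Index calculation:
PI = P(allele|father) / P(allele|random)
PI = 0.5 / 0.019
PI = 26.32

26.32


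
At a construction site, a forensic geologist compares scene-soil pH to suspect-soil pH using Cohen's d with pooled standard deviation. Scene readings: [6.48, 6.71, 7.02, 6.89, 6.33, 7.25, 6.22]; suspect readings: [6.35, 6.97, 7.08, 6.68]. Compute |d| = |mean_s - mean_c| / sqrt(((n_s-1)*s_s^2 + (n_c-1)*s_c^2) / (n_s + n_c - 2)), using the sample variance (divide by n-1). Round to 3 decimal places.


Pooled-variance Cohen's d for soil pH comparison:
Scene mean = 46.9 / 7 = 6.7
Suspect mean = 27.08 / 4 = 6.77
Scene sample variance s_s^2 = 0.1428
Suspect sample variance s_c^2 = 0.106867
Pooled variance = ((n_s-1)*s_s^2 + (n_c-1)*s_c^2) / (n_s + n_c - 2) = 0.130822
Pooled SD = sqrt(0.130822) = 0.361693
Mean difference = -0.07
|d| = |-0.07| / 0.361693 = 0.194

0.194


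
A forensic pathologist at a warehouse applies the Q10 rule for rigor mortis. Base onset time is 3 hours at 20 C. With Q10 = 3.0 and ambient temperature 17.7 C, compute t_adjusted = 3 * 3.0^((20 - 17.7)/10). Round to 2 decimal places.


Rigor mortis time adjustment:
Exponent = (T_ref - T_actual) / 10 = (20 - 17.7) / 10 = 0.23
Q10 factor = 3.0^0.23 = 1.28747
t_adjusted = 3 * 1.28747 = 3.86 hours

3.86


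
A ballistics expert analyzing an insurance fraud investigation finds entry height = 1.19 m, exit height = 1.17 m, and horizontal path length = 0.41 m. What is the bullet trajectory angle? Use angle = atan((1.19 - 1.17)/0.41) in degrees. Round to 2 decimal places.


Bullet trajectory angle:
Height difference = 1.19 - 1.17 = 0.02 m
angle = atan(0.02 / 0.41)
angle = atan(0.04878)
angle = 2.79 degrees

2.79


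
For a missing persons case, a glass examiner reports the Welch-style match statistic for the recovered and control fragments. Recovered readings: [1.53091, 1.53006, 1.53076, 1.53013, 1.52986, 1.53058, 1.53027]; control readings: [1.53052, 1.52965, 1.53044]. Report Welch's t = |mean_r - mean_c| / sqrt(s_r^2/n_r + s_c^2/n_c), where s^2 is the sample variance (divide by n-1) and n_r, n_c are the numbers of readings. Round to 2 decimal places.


Welch's t-criterion for glass RI comparison:
Recovered mean = sum / n_r = 10.71257 / 7 = 1.5303671
Control mean = sum / n_c = 4.59061 / 3 = 1.5302033
Recovered sample variance s_r^2 = 1.51924e-07
Control sample variance s_c^2 = 2.31233e-07
Welch SE (unpooled) = sqrt(s_r^2/n_r + s_c^2/n_c) = sqrt(2.17034e-08 + 7.70778e-08) = sqrt(9.87812e-08) = 0.000314295
|mean_r - mean_c| = 0.00016381
t = 0.00016381 / 0.000314295 = 0.52

0.52


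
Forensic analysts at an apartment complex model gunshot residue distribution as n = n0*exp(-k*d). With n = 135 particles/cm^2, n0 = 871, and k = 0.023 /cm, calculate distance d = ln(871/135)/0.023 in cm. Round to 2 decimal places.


GSR distance calculation:
n0/n = 871 / 135 = 6.451852
ln(n0/n) = 1.864367
d = 1.864367 / 0.023 = 81.06 cm

81.06


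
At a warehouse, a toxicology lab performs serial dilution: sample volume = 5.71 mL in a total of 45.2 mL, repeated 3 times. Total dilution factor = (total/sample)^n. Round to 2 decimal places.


Dilution factor calculation:
Single dilution = V_total / V_sample = 45.2 / 5.71 ≈ 7.915937
Number of dilutions = 3
Total DF = (45.2 / 5.71)^3 (full precision, rounded at the end) = 496.03

496.03


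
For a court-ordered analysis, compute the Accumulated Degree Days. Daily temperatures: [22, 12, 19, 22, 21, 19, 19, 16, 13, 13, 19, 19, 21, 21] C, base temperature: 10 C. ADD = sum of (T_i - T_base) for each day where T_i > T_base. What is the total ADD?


Computing ADD day by day:
Day 1: max(0, 22 - 10) = 12
Day 2: max(0, 12 - 10) = 2
Day 3: max(0, 19 - 10) = 9
Day 4: max(0, 22 - 10) = 12
Day 5: max(0, 21 - 10) = 11
Day 6: max(0, 19 - 10) = 9
Day 7: max(0, 19 - 10) = 9
Day 8: max(0, 16 - 10) = 6
Day 9: max(0, 13 - 10) = 3
Day 10: max(0, 13 - 10) = 3
Day 11: max(0, 19 - 10) = 9
Day 12: max(0, 19 - 10) = 9
Day 13: max(0, 21 - 10) = 11
Day 14: max(0, 21 - 10) = 11
Total ADD = 116

116


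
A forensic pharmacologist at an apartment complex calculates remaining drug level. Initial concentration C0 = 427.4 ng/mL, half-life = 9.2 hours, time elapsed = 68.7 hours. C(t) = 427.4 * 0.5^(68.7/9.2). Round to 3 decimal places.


Drug concentration decay:
Number of half-lives = t / t_half = 68.7 / 9.2 = 7.467391
Decay factor = 0.5^7.467391 = 0.00565056
C(t) = 427.4 * 0.00565056 = 2.415 ng/mL

2.415


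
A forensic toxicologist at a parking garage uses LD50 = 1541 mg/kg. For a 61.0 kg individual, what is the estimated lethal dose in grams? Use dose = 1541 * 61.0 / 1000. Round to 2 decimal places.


Lethal dose calculation:
Lethal dose = LD50 * body_weight / 1000
= 1541 * 61.0 / 1000
= 94001 / 1000
= 94.00 g

94.00


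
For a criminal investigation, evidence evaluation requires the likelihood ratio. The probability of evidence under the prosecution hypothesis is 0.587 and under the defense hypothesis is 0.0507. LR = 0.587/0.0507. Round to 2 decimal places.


Likelihood ratio calculation:
LR = P(E|Hp) / P(E|Hd)
LR = 0.587 / 0.0507
LR = 11.58

11.58


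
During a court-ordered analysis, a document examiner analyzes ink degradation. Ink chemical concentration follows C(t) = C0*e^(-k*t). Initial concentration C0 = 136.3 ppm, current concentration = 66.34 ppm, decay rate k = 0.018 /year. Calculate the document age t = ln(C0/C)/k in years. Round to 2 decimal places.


Document age estimation:
C0/C = 136.3 / 66.34 = 2.054567
ln(C0/C) = 0.720065
t = 0.720065 / 0.018 = 40.00 years

40.00


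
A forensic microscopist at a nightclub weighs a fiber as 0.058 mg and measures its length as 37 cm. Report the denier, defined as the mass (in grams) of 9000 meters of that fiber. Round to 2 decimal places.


Denier calculation:
Mass in grams = 0.058 mg / 1000 = 0.000058 g
Length in meters = 37 cm / 100 = 0.37 m
Linear density = mass / length = 0.000058 / 0.37 = 0.00015676 g/m
Denier = (g/m) * 9000 = 0.00015676 * 9000 = 1.41

1.41


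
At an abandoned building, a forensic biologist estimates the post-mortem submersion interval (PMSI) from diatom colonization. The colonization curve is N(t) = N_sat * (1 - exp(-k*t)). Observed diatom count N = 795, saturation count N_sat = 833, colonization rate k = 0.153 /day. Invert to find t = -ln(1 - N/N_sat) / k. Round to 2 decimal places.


PMSI from diatom colonization curve:
N / N_sat = 795 / 833 = 0.954382
1 - N/N_sat = 0.045618
ln(1 - N/N_sat) = -3.087453
t = -ln(1 - N/N_sat) / k = -(-3.087453) / 0.153 = 20.18 days

20.18


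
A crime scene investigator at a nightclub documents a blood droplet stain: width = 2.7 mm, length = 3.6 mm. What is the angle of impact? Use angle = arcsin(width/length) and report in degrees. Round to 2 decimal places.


Blood spatter impact angle calculation:
width / length = 2.7 / 3.6 = 0.75
angle = arcsin(0.75)
angle = 48.59 degrees

48.59


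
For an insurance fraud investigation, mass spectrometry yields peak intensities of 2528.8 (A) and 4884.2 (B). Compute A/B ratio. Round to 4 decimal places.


Spectral peak ratio:
Peak A = 2528.8 counts
Peak B = 4884.2 counts
Ratio = 2528.8 / 4884.2 = 0.5178

0.5178


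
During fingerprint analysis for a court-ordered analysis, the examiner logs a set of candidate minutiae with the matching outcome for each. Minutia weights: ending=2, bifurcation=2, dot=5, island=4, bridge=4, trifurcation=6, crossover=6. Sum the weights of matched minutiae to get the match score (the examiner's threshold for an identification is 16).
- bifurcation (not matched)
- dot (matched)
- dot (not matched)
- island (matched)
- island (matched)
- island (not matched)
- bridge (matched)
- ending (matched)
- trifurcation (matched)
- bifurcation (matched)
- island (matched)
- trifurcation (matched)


Weighted minutiae match score:
  bifurcation: not matched, +0
  dot: matched, +5 (running total 5)
  dot: not matched, +0
  island: matched, +4 (running total 9)
  island: matched, +4 (running total 13)
  island: not matched, +0
  bridge: matched, +4 (running total 17)
  ending: matched, +2 (running total 19)
  trifurcation: matched, +6 (running total 25)
  bifurcation: matched, +2 (running total 27)
  island: matched, +4 (running total 31)
  trifurcation: matched, +6 (running total 37)
Total score = 37
Threshold = 16; verdict = identification

37


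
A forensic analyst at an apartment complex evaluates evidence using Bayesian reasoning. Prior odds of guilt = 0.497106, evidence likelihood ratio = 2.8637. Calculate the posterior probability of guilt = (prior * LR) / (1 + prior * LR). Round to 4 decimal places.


Bayesian evidence evaluation:
Posterior odds = prior_odds * LR = 0.497106 * 2.8637 = 1.423562
Posterior probability = posterior_odds / (1 + posterior_odds)
= 1.423562 / (1 + 1.423562)
= 1.423562 / 2.423562
= 0.5874

0.5874


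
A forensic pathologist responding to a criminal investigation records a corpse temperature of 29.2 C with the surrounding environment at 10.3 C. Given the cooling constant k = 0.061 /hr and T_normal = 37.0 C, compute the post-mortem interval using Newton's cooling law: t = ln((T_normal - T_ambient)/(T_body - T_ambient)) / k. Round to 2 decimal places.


Using Newton's law of cooling:
t = ln((T_normal - T_ambient) / (T_body - T_ambient)) / k
T_normal - T_ambient = 26.7
T_body - T_ambient = 18.9
Ratio = 1.412698
ln(ratio) = 0.345501
t = 0.345501 / 0.061 = 5.66 hours

5.66


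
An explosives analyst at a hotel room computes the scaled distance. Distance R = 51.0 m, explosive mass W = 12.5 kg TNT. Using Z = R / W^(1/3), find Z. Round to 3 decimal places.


Scaled distance calculation:
W^(1/3) = 12.5^(1/3) = 2.320794
Z = R / W^(1/3) = 51.0 / 2.320794
Z = 21.975 m/kg^(1/3)

21.975


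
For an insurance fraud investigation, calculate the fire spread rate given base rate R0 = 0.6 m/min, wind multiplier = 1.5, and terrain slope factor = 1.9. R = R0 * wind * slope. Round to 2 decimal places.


Fire spread rate calculation:
R = R0 * wind_factor * slope_factor
= 0.6 * 1.5 * 1.9
= 0.9 * 1.9
= 1.71 m/min

1.71


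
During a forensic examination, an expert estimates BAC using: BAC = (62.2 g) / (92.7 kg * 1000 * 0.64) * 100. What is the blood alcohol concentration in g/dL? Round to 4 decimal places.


Applying the Widmark formula:
BAC = (dose_g / (body_wt * 1000 * r)) * 100
Denominator = 92.7 * 1000 * 0.64 = 59328
BAC = (62.2 / 59328) * 100
BAC = 0.1048 g/dL

0.1048


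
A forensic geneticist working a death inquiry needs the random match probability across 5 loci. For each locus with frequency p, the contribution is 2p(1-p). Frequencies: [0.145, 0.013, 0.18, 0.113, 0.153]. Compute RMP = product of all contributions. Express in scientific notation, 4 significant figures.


Computing RMP for 5 loci:
Locus 1: 2 * 0.145 * 0.855 = 0.24795
Locus 2: 2 * 0.013 * 0.987 = 0.025662
Locus 3: 2 * 0.18 * 0.82 = 0.2952
Locus 4: 2 * 0.113 * 0.887 = 0.200462
Locus 5: 2 * 0.153 * 0.847 = 0.259182
RMP = 9.759e-05

9.759e-05


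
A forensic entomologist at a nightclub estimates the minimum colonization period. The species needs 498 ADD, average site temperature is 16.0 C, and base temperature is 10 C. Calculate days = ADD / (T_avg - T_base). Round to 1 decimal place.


Insect development time:
Effective temperature = avg_temp - T_base = 16.0 - 10 = 6.0 C
Days = ADD / effective_temp = 498 / 6.0 = 83.0 days

83.0


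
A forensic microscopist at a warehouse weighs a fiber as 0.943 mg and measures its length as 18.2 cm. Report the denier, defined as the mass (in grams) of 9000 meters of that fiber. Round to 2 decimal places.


Denier calculation:
Mass in grams = 0.943 mg / 1000 = 0.000943 g
Length in meters = 18.2 cm / 100 = 0.182 m
Linear density = mass / length = 0.000943 / 0.182 = 0.00518132 g/m
Denier = (g/m) * 9000 = 0.00518132 * 9000 = 46.63

46.63


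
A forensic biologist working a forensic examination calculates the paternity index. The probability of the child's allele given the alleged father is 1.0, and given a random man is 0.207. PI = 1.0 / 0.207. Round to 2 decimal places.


Paternity Index calculation:
PI = P(allele|father) / P(allele|random)
PI = 1.0 / 0.207
PI = 4.83

4.83


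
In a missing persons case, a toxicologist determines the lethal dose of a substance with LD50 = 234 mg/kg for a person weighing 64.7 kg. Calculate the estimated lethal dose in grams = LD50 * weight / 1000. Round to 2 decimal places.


Lethal dose calculation:
Lethal dose = LD50 * body_weight / 1000
= 234 * 64.7 / 1000
= 15139.8 / 1000
= 15.14 g

15.14


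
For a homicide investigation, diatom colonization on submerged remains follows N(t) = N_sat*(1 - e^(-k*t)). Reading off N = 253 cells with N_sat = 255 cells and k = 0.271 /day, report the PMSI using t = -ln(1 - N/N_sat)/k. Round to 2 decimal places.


PMSI from diatom colonization curve:
N / N_sat = 253 / 255 = 0.992157
1 - N/N_sat = 0.007843
ln(1 - N/N_sat) = -4.848134
t = -ln(1 - N/N_sat) / k = -(-4.848134) / 0.271 = 17.89 days

17.89


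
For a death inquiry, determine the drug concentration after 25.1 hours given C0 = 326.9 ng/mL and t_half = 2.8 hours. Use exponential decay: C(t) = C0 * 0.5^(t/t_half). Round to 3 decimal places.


Drug concentration decay:
Number of half-lives = t / t_half = 25.1 / 2.8 = 8.964286
Decay factor = 0.5^8.964286 = 0.00200208
C(t) = 326.9 * 0.00200208 = 0.654 ng/mL

0.654


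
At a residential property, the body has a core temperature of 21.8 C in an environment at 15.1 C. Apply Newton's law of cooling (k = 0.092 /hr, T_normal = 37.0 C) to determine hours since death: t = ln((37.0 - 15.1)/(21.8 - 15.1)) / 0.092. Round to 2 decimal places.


Using Newton's law of cooling:
t = ln((T_normal - T_ambient) / (T_body - T_ambient)) / k
T_normal - T_ambient = 21.9
T_body - T_ambient = 6.7
Ratio = 3.268657
ln(ratio) = 1.184379
t = 1.184379 / 0.092 = 12.87 hours

12.87


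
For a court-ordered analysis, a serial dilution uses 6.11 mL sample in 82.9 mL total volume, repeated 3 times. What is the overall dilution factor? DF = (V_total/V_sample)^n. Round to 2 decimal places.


Dilution factor calculation:
Single dilution = V_total / V_sample = 82.9 / 6.11 ≈ 13.567921
Number of dilutions = 3
Total DF = (82.9 / 6.11)^3 (full precision, rounded at the end) = 2497.70

2497.70


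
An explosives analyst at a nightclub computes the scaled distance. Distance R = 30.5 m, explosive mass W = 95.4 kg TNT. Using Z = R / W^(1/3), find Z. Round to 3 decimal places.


Scaled distance calculation:
W^(1/3) = 95.4^(1/3) = 4.569298
Z = R / W^(1/3) = 30.5 / 4.569298
Z = 6.675 m/kg^(1/3)

6.675


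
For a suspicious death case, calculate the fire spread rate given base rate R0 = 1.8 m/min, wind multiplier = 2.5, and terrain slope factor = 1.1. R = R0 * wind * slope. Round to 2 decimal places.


Fire spread rate calculation:
R = R0 * wind_factor * slope_factor
= 1.8 * 2.5 * 1.1
= 4.5 * 1.1
= 4.95 m/min

4.95


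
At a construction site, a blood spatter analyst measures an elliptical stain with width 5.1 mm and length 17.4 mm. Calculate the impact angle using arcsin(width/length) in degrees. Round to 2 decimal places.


Blood spatter impact angle calculation:
width / length = 5.1 / 17.4 = 0.293103
angle = arcsin(0.293103)
angle = 17.04 degrees

17.04


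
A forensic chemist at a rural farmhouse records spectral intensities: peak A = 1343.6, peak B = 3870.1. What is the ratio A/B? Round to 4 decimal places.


Spectral peak ratio:
Peak A = 1343.6 counts
Peak B = 3870.1 counts
Ratio = 1343.6 / 3870.1 = 0.3472

0.3472


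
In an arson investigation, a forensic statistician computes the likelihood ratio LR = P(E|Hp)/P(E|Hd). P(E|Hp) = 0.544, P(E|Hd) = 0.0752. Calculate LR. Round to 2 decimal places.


Likelihood ratio calculation:
LR = P(E|Hp) / P(E|Hd)
LR = 0.544 / 0.0752
LR = 7.23

7.23


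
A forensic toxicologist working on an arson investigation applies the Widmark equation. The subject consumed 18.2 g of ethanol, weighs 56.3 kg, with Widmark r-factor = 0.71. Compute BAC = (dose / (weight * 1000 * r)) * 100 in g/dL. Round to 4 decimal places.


Applying the Widmark formula:
BAC = (dose_g / (body_wt * 1000 * r)) * 100
Denominator = 56.3 * 1000 * 0.71 = 39973
BAC = (18.2 / 39973) * 100
BAC = 0.0455 g/dL

0.0455


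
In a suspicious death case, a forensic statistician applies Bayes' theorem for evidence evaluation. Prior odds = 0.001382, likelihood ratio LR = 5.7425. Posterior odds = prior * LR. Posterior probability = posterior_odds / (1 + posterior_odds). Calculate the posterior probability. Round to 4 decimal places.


Bayesian evidence evaluation:
Posterior odds = prior_odds * LR = 0.001382 * 5.7425 = 0.007936135
Posterior probability = posterior_odds / (1 + posterior_odds)
= 0.007936135 / (1 + 0.007936135)
= 0.007936135 / 1.007936135
= 0.0079

0.0079


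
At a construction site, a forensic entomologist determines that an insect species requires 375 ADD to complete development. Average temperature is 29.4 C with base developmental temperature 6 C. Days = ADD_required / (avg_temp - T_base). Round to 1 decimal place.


Insect development time:
Effective temperature = avg_temp - T_base = 29.4 - 6 = 23.4 C
Days = ADD / effective_temp = 375 / 23.4 = 16.0 days

16.0


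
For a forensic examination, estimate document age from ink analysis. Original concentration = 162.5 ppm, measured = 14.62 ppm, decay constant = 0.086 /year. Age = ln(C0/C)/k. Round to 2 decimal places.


Document age estimation:
C0/C = 162.5 / 14.62 = 11.114911
ln(C0/C) = 2.408288
t = 2.408288 / 0.086 = 28.00 years

28.00


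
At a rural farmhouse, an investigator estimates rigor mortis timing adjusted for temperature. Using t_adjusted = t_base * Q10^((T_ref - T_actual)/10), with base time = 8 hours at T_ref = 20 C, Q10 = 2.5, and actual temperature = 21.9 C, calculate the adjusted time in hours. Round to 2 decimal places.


Rigor mortis time adjustment:
Exponent = (T_ref - T_actual) / 10 = (20 - 21.9) / 10 = -0.19
Q10 factor = 2.5^-0.19 = 0.84022
t_adjusted = 8 * 0.84022 = 6.72 hours

6.72


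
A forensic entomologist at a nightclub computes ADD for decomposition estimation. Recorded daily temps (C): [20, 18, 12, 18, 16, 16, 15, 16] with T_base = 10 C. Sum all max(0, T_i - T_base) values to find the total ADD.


Computing ADD day by day:
Day 1: max(0, 20 - 10) = 10
Day 2: max(0, 18 - 10) = 8
Day 3: max(0, 12 - 10) = 2
Day 4: max(0, 18 - 10) = 8
Day 5: max(0, 16 - 10) = 6
Day 6: max(0, 16 - 10) = 6
Day 7: max(0, 15 - 10) = 5
Day 8: max(0, 16 - 10) = 6
Total ADD = 51

51


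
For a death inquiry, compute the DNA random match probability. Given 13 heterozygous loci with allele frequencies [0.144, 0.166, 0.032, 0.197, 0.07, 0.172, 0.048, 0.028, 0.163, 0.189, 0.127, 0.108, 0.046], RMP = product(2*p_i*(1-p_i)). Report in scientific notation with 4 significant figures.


Computing RMP for 13 loci:
Locus 1: 2 * 0.144 * 0.856 = 0.246528
Locus 2: 2 * 0.166 * 0.834 = 0.276888
Locus 3: 2 * 0.032 * 0.968 = 0.061952
Locus 4: 2 * 0.197 * 0.803 = 0.316382
Locus 5: 2 * 0.07 * 0.93 = 0.1302
Locus 6: 2 * 0.172 * 0.828 = 0.284832
Locus 7: 2 * 0.048 * 0.952 = 0.091392
Locus 8: 2 * 0.028 * 0.972 = 0.054432
Locus 9: 2 * 0.163 * 0.837 = 0.272862
Locus 10: 2 * 0.189 * 0.811 = 0.306558
Locus 11: 2 * 0.127 * 0.873 = 0.221742
Locus 12: 2 * 0.108 * 0.892 = 0.192672
Locus 13: 2 * 0.046 * 0.954 = 0.087768
RMP = 7.742e-11

7.742e-11


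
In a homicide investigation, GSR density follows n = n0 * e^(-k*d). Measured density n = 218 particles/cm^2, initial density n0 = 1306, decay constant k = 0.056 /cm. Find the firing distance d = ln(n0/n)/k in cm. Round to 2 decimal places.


GSR distance calculation:
n0/n = 1306 / 218 = 5.990826
ln(n0/n) = 1.790229
d = 1.790229 / 0.056 = 31.97 cm

31.97


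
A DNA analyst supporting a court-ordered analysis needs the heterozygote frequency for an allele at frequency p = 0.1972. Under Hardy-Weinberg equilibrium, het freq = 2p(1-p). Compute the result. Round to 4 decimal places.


Hardy-Weinberg heterozygote frequency:
q = 1 - p = 1 - 0.1972 = 0.8028
2pq = 2 * 0.1972 * 0.8028 = 0.3166

0.3166


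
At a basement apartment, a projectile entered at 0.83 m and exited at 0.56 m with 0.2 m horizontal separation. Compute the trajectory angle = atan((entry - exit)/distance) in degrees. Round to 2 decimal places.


Bullet trajectory angle:
Height difference = 0.83 - 0.56 = 0.27 m
angle = atan(0.27 / 0.2)
angle = atan(1.35)
angle = 53.47 degrees

53.47


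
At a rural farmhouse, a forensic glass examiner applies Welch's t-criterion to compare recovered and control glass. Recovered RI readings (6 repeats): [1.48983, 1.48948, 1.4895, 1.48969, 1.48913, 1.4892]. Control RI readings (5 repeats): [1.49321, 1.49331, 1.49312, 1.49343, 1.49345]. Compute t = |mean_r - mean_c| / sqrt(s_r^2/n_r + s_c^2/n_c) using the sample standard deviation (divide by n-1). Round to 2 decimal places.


Welch's t-criterion for glass RI comparison:
Recovered mean = sum / n_r = 8.93683 / 6 = 1.4894717
Control mean = sum / n_c = 7.46652 / 5 = 1.493304
Recovered sample variance s_r^2 = 7.34967e-08
Control sample variance s_c^2 = 1.998e-08
Welch SE (unpooled) = sqrt(s_r^2/n_r + s_c^2/n_c) = sqrt(1.22494e-08 + 3.996e-09) = sqrt(1.62454e-08) = 0.000127457
|mean_r - mean_c| = 0.00383233
t = 0.00383233 / 0.000127457 = 30.07

30.07


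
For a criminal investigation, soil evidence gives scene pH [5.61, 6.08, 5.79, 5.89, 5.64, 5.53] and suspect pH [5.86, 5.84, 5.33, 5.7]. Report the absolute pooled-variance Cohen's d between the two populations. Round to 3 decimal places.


Pooled-variance Cohen's d for soil pH comparison:
Scene mean = 34.54 / 6 = 5.756667
Suspect mean = 22.73 / 4 = 5.6825
Scene sample variance s_s^2 = 0.041987
Suspect sample variance s_c^2 = 0.060292
Pooled variance = ((n_s-1)*s_s^2 + (n_c-1)*s_c^2) / (n_s + n_c - 2) = 0.048851
Pooled SD = sqrt(0.048851) = 0.221023
Mean difference = 0.074167
|d| = |0.074167| / 0.221023 = 0.336

0.336


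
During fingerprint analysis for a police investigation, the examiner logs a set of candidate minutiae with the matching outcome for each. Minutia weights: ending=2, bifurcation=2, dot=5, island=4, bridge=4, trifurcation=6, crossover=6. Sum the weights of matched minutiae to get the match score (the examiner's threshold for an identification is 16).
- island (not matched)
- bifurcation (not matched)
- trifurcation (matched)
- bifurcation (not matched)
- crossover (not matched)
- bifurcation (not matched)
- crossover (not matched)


Weighted minutiae match score:
  island: not matched, +0
  bifurcation: not matched, +0
  trifurcation: matched, +6 (running total 6)
  bifurcation: not matched, +0
  crossover: not matched, +0
  bifurcation: not matched, +0
  crossover: not matched, +0
Total score = 6
Threshold = 16; verdict = inconclusive

6


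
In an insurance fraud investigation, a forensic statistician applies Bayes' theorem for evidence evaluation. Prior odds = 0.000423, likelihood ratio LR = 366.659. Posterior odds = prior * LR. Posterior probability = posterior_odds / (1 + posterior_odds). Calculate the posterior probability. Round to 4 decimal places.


Bayesian evidence evaluation:
Posterior odds = prior_odds * LR = 0.000423 * 366.659 = 0.1550968
Posterior probability = posterior_odds / (1 + posterior_odds)
= 0.1550968 / (1 + 0.1550968)
= 0.1550968 / 1.1550968
= 0.1343

0.1343


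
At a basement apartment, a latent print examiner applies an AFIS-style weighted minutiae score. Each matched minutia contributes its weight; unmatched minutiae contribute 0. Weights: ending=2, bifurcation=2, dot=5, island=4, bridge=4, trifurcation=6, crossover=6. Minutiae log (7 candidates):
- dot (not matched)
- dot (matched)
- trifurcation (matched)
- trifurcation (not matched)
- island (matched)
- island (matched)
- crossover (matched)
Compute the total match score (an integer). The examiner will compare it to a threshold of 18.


Weighted minutiae match score:
  dot: not matched, +0
  dot: matched, +5 (running total 5)
  trifurcation: matched, +6 (running total 11)
  trifurcation: not matched, +0
  island: matched, +4 (running total 15)
  island: matched, +4 (running total 19)
  crossover: matched, +6 (running total 25)
Total score = 25
Threshold = 18; verdict = identification

25


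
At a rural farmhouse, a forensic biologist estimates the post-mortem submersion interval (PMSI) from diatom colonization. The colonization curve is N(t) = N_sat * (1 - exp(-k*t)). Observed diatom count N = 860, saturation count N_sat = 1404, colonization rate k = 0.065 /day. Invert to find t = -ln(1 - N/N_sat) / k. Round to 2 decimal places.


PMSI from diatom colonization curve:
N / N_sat = 860 / 1404 = 0.612536
1 - N/N_sat = 0.387464
ln(1 - N/N_sat) = -0.948132
t = -ln(1 - N/N_sat) / k = -(-0.948132) / 0.065 = 14.59 days

14.59


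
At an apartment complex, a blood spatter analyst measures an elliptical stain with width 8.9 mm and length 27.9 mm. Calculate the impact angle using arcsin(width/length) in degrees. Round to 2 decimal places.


Blood spatter impact angle calculation:
width / length = 8.9 / 27.9 = 0.318996
angle = arcsin(0.318996)
angle = 18.60 degrees

18.60


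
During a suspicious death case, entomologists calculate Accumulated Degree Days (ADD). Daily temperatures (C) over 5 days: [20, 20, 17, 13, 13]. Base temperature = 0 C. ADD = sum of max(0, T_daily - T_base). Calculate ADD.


Computing ADD day by day:
Day 1: max(0, 20 - 0) = 20
Day 2: max(0, 20 - 0) = 20
Day 3: max(0, 17 - 0) = 17
Day 4: max(0, 13 - 0) = 13
Day 5: max(0, 13 - 0) = 13
Total ADD = 83

83


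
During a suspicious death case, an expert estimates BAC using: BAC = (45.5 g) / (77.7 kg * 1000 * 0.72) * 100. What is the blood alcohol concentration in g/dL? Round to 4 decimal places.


Applying the Widmark formula:
BAC = (dose_g / (body_wt * 1000 * r)) * 100
Denominator = 77.7 * 1000 * 0.72 = 55944
BAC = (45.5 / 55944) * 100
BAC = 0.0813 g/dL

0.0813


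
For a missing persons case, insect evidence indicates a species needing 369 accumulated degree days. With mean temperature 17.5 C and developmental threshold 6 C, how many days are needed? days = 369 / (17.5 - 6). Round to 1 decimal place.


Insect development time:
Effective temperature = avg_temp - T_base = 17.5 - 6 = 11.5 C
Days = ADD / effective_temp = 369 / 11.5 = 32.1 days

32.1


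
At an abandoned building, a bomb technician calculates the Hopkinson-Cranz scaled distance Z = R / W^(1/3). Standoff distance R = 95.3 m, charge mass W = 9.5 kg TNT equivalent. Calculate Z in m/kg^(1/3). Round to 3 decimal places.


Scaled distance calculation:
W^(1/3) = 9.5^(1/3) = 2.117912
Z = R / W^(1/3) = 95.3 / 2.117912
Z = 44.997 m/kg^(1/3)

44.997


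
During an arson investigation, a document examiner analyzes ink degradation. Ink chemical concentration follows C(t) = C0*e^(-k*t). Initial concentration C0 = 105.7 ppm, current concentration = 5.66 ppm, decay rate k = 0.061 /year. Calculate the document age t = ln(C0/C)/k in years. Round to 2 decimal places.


Document age estimation:
C0/C = 105.7 / 5.66 = 18.674912
ln(C0/C) = 2.927181
t = 2.927181 / 0.061 = 47.99 years

47.99


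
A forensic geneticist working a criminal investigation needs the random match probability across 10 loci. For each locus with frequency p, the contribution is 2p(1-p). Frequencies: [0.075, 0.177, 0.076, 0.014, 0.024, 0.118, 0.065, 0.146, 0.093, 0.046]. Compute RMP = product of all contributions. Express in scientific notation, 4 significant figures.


Computing RMP for 10 loci:
Locus 1: 2 * 0.075 * 0.925 = 0.13875
Locus 2: 2 * 0.177 * 0.823 = 0.291342
Locus 3: 2 * 0.076 * 0.924 = 0.140448
Locus 4: 2 * 0.014 * 0.986 = 0.027608
Locus 5: 2 * 0.024 * 0.976 = 0.046848
Locus 6: 2 * 0.118 * 0.882 = 0.208152
Locus 7: 2 * 0.065 * 0.935 = 0.12155
Locus 8: 2 * 0.146 * 0.854 = 0.249368
Locus 9: 2 * 0.093 * 0.907 = 0.168702
Locus 10: 2 * 0.046 * 0.954 = 0.087768
RMP = 6.860e-10

6.860e-10


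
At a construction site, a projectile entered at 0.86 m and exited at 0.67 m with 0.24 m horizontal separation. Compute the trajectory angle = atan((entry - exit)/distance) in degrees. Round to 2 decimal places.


Bullet trajectory angle:
Height difference = 0.86 - 0.67 = 0.19 m
angle = atan(0.19 / 0.24)
angle = atan(0.791667)
angle = 38.37 degrees

38.37


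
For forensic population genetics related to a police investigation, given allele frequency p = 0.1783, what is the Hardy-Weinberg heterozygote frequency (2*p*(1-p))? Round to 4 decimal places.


Hardy-Weinberg heterozygote frequency:
q = 1 - p = 1 - 0.1783 = 0.8217
2pq = 2 * 0.1783 * 0.8217 = 0.2930

0.2930


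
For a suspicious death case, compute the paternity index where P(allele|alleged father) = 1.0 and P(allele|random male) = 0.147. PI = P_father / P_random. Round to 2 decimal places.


Paternity Index calculation:
PI = P(allele|father) / P(allele|random)
PI = 1.0 / 0.147
PI = 6.80

6.80


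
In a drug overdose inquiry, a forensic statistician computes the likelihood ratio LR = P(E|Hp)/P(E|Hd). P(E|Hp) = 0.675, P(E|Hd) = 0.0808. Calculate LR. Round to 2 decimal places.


Likelihood ratio calculation:
LR = P(E|Hp) / P(E|Hd)
LR = 0.675 / 0.0808
LR = 8.35

8.35


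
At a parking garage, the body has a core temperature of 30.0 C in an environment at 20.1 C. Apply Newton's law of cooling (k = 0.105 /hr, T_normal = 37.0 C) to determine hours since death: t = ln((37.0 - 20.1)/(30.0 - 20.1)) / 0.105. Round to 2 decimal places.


Using Newton's law of cooling:
t = ln((T_normal - T_ambient) / (T_body - T_ambient)) / k
T_normal - T_ambient = 16.9
T_body - T_ambient = 9.9
Ratio = 1.707071
ln(ratio) = 0.534779
t = 0.534779 / 0.105 = 5.09 hours

5.09


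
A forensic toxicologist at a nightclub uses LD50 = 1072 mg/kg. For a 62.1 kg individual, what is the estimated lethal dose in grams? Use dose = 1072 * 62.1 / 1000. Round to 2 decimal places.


Lethal dose calculation:
Lethal dose = LD50 * body_weight / 1000
= 1072 * 62.1 / 1000
= 66571.2 / 1000
= 66.57 g

66.57


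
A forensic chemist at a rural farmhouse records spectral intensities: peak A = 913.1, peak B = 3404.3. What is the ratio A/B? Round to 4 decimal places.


Spectral peak ratio:
Peak A = 913.1 counts
Peak B = 3404.3 counts
Ratio = 913.1 / 3404.3 = 0.2682

0.2682


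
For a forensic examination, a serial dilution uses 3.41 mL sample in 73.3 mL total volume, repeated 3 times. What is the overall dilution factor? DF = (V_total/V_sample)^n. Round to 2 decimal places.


Dilution factor calculation:
Single dilution = V_total / V_sample = 73.3 / 3.41 ≈ 21.495601
Number of dilutions = 3
Total DF = (73.3 / 3.41)^3 (full precision, rounded at the end) = 9932.28

9932.28


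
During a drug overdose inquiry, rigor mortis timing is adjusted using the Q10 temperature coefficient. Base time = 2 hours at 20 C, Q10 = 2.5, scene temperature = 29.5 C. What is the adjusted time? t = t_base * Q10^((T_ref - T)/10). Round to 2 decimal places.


Rigor mortis time adjustment:
Exponent = (T_ref - T_actual) / 10 = (20 - 29.5) / 10 = -0.95
Q10 factor = 2.5^-0.95 = 0.41875
t_adjusted = 2 * 0.41875 = 0.84 hours

0.84


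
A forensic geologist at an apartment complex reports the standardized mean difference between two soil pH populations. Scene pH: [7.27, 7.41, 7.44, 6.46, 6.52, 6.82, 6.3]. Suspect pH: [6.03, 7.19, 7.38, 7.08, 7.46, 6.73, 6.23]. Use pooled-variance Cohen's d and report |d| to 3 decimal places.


Pooled-variance Cohen's d for soil pH comparison:
Scene mean = 48.22 / 7 = 6.888571
Suspect mean = 48.1 / 7 = 6.871429
Scene sample variance s_s^2 = 0.232014
Suspect sample variance s_c^2 = 0.314914
Pooled variance = ((n_s-1)*s_s^2 + (n_c-1)*s_c^2) / (n_s + n_c - 2) = 0.273464
Pooled SD = sqrt(0.273464) = 0.522938
Mean difference = 0.017143
|d| = |0.017143| / 0.522938 = 0.033

0.033


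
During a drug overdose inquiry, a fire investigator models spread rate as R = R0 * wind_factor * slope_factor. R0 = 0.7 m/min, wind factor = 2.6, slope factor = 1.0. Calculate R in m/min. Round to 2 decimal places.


Fire spread rate calculation:
R = R0 * wind_factor * slope_factor
= 0.7 * 2.6 * 1.0
= 1.82 * 1.0
= 1.82 m/min

1.82


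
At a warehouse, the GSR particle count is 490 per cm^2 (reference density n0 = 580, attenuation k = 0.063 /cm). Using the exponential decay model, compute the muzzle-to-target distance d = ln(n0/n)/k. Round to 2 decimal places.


GSR distance calculation:
n0/n = 580 / 490 = 1.183673
ln(n0/n) = 0.168622
d = 0.168622 / 0.063 = 2.68 cm

2.68


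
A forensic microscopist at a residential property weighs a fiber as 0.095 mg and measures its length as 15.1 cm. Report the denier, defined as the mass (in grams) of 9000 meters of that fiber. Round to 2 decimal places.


Denier calculation:
Mass in grams = 0.095 mg / 1000 = 0.000095 g
Length in meters = 15.1 cm / 100 = 0.151 m
Linear density = mass / length = 0.000095 / 0.151 = 0.00062914 g/m
Denier = (g/m) * 9000 = 0.00062914 * 9000 = 5.66

5.66


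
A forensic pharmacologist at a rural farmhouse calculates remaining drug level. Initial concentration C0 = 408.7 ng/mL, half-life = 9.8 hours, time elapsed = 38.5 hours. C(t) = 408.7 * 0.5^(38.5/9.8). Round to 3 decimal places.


Drug concentration decay:
Number of half-lives = t / t_half = 38.5 / 9.8 = 3.928571
Decay factor = 0.5^3.928571 = 0.06567231
C(t) = 408.7 * 0.06567231 = 26.840 ng/mL

26.840


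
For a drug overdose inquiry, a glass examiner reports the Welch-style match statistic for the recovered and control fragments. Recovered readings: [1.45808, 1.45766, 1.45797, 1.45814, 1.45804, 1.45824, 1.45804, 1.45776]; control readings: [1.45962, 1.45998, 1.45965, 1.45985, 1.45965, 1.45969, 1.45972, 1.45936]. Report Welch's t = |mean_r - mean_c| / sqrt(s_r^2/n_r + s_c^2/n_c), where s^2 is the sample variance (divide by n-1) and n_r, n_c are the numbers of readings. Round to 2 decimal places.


Welch's t-criterion for glass RI comparison:
Recovered mean = sum / n_r = 11.66393 / 8 = 1.4579913
Control mean = sum / n_c = 11.67752 / 8 = 1.45969
Recovered sample variance s_r^2 = 3.71839e-08
Control sample variance s_c^2 = 3.25143e-08
Welch SE (unpooled) = sqrt(s_r^2/n_r + s_c^2/n_c) = sqrt(4.64799e-09 + 4.06429e-09) = sqrt(8.71228e-09) = 9.33396e-05
|mean_r - mean_c| = 0.00169875
t = 0.00169875 / 9.33396e-05 = 18.20

18.20


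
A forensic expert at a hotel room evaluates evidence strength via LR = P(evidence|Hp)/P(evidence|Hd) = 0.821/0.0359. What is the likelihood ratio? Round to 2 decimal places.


Likelihood ratio calculation:
LR = P(E|Hp) / P(E|Hd)
LR = 0.821 / 0.0359
LR = 22.87

22.87


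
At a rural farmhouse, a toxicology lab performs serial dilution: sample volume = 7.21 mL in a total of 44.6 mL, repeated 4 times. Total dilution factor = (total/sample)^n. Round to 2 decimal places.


Dilution factor calculation:
Single dilution = V_total / V_sample = 44.6 / 7.21 ≈ 6.185853
Number of dilutions = 4
Total DF = (44.6 / 7.21)^4 (full precision, rounded at the end) = 1464.19

1464.19


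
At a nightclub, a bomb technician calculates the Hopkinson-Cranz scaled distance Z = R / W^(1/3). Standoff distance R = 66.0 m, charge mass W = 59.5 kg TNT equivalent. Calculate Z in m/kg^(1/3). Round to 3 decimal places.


Scaled distance calculation:
W^(1/3) = 59.5^(1/3) = 3.903963
Z = R / W^(1/3) = 66.0 / 3.903963
Z = 16.906 m/kg^(1/3)

16.906


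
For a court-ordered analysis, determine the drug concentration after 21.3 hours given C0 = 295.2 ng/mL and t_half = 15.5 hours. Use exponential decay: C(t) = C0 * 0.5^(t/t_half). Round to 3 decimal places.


Drug concentration decay:
Number of half-lives = t / t_half = 21.3 / 15.5 = 1.374194
Decay factor = 0.5^1.374194 = 0.38576817
C(t) = 295.2 * 0.38576817 = 113.879 ng/mL

113.879


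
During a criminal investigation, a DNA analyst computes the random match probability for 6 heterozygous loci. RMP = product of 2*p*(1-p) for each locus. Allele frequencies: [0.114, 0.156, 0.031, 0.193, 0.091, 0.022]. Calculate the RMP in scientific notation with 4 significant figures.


Computing RMP for 6 loci:
Locus 1: 2 * 0.114 * 0.886 = 0.202008
Locus 2: 2 * 0.156 * 0.844 = 0.263328
Locus 3: 2 * 0.031 * 0.969 = 0.060078
Locus 4: 2 * 0.193 * 0.807 = 0.311502
Locus 5: 2 * 0.091 * 0.909 = 0.165438
Locus 6: 2 * 0.022 * 0.978 = 0.043032
RMP = 7.087e-06

7.087e-06


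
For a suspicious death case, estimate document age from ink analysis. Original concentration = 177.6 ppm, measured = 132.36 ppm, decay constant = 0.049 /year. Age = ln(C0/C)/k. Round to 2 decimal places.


Document age estimation:
C0/C = 177.6 / 132.36 = 1.341795
ln(C0/C) = 0.294008
t = 0.294008 / 0.049 = 6.00 years

6.00


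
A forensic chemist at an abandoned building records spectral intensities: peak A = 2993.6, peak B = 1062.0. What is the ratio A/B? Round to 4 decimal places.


Spectral peak ratio:
Peak A = 2993.6 counts
Peak B = 1062.0 counts
Ratio = 2993.6 / 1062.0 = 2.8188

2.8188


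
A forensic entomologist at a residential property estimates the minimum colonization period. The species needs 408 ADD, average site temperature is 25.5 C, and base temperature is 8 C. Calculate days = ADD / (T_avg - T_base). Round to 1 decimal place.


Insect development time:
Effective temperature = avg_temp - T_base = 25.5 - 8 = 17.5 C
Days = ADD / effective_temp = 408 / 17.5 = 23.3 days

23.3


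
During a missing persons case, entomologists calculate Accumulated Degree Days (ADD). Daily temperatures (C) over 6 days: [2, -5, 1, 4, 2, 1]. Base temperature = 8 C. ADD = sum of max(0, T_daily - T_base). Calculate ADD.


Computing ADD day by day:
Day 1: max(0, 2 - 8) = 0
Day 2: max(0, -5 - 8) = 0
Day 3: max(0, 1 - 8) = 0
Day 4: max(0, 4 - 8) = 0
Day 5: max(0, 2 - 8) = 0
Day 6: max(0, 1 - 8) = 0
Total ADD = 0

0


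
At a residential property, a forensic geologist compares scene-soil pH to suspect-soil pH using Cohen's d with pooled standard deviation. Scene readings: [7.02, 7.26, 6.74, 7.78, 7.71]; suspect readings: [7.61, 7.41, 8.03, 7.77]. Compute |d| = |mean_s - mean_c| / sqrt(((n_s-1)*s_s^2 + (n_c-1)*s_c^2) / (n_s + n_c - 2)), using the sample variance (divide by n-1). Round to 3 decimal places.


Pooled-variance Cohen's d for soil pH comparison:
Scene mean = 36.51 / 5 = 7.302
Suspect mean = 30.82 / 4 = 7.705
Scene sample variance s_s^2 = 0.19802
Suspect sample variance s_c^2 = 0.068633
Pooled variance = ((n_s-1)*s_s^2 + (n_c-1)*s_c^2) / (n_s + n_c - 2) = 0.142569
Pooled SD = sqrt(0.142569) = 0.377583
Mean difference = -0.403
|d| = |-0.403| / 0.377583 = 1.067

1.067


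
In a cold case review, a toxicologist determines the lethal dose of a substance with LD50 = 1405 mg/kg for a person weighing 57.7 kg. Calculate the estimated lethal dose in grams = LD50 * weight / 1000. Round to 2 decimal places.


Lethal dose calculation:
Lethal dose = LD50 * body_weight / 1000
= 1405 * 57.7 / 1000
= 81068.5 / 1000
= 81.07 g

81.07


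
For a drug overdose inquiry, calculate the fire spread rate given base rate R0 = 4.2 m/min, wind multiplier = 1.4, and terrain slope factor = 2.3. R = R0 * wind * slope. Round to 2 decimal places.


Fire spread rate calculation:
R = R0 * wind_factor * slope_factor
= 4.2 * 1.4 * 2.3
= 5.88 * 2.3
= 13.52 m/min

13.52


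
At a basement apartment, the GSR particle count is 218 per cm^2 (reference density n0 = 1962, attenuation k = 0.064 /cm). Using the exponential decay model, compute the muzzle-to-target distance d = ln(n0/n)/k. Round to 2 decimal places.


GSR distance calculation:
n0/n = 1962 / 218 = 9
ln(n0/n) = 2.197225
d = 2.197225 / 0.064 = 34.33 cm

34.33
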